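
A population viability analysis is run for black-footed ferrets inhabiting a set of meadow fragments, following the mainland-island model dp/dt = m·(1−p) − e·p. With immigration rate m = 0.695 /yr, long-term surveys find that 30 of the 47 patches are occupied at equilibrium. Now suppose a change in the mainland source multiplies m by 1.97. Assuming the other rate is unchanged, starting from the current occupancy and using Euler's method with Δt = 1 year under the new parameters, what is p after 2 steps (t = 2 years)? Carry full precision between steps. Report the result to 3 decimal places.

0.696

Observed p* = 30/47 = 0.63830.
Balance m(1−p*) = e·p* gives e = m(1−p*)/p* = 0.695×0.36170/0.63830 = 0.39383.
Starting from p₀ = 0.63830; update p ← p + (dp/dt)·Δt with the new parameters.
step 1: Δp = +0.24384, p = 0.88214
step 2: Δp = -0.18605, p = 0.69609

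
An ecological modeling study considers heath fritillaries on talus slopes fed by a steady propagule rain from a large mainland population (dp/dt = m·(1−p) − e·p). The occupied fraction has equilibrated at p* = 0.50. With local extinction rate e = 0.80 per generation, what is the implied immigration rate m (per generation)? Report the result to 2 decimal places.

0.80

At equilibrium m(1−p*) = e·p*, so m = e·p*/(1−p*).
m = 0.80 × 0.50 / 0.5000 = 0.4000/0.5000 = 0.8000.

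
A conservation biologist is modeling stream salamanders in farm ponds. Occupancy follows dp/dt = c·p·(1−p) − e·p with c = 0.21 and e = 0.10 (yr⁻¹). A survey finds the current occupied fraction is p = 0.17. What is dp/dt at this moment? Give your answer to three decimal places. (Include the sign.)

Colonization term: c·p·(1−p) = 0.21×0.17×0.8300 = 0.02963.
Extinction term: e·p = 0.01700.
dp/dt = 0.02963 − 0.01700 = 0.01263.

0.013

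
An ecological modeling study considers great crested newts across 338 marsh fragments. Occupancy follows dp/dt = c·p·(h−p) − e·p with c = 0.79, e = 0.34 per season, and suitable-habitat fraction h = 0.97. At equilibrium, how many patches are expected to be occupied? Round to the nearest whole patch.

182

p* = h − e/c = 0.97 − 0.4304 = 0.5396.
Expected occupied patches = N × p* = 338 × 0.5396 = 182.39 ≈ 182.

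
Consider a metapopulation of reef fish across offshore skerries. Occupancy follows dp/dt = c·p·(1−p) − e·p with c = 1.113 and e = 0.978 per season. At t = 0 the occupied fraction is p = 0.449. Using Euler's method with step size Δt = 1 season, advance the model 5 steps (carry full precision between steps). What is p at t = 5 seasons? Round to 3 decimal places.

0.172

Update rule: p ← p + [c·p·(1−p) − e·p]·Δt with Δt = 1.
step 1: Δp = -0.16377, p = 0.28523
step 2: Δp = -0.05204, p = 0.23319
step 3: Δp = -0.02904, p = 0.20415
step 4: Δp = -0.01883, p = 0.18532
step 5: Δp = -0.01321, p = 0.17212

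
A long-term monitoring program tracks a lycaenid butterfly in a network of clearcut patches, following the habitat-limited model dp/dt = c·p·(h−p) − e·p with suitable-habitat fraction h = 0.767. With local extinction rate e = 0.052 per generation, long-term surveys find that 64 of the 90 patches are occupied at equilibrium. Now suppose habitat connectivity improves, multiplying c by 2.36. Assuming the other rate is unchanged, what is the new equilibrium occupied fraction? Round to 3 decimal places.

Observed p* = 64/90 = 0.71111.
Balance c(h−p*) = e gives c = e/(0.767 − 0.71111) = 0.052/0.05589 = 0.93040.
New p* = 0.767 − e/c = 0.767 − 0.05200/2.19574 = 0.74332.

0.743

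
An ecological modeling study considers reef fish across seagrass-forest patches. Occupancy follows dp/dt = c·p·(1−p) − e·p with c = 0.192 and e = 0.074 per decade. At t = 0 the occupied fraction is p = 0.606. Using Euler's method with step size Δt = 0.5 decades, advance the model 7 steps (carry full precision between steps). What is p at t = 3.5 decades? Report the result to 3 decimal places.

Update rule: p ← p + [c·p·(1−p) − e·p]·Δt with Δt = 0.5.
step 1: Δp = +0.00050, p = 0.60650
step 2: Δp = +0.00047, p = 0.60697
step 3: Δp = +0.00044, p = 0.60741
step 4: Δp = +0.00042, p = 0.60783
step 5: Δp = +0.00039, p = 0.60823
step 6: Δp = +0.00037, p = 0.60860
step 7: Δp = +0.00035, p = 0.60895

0.609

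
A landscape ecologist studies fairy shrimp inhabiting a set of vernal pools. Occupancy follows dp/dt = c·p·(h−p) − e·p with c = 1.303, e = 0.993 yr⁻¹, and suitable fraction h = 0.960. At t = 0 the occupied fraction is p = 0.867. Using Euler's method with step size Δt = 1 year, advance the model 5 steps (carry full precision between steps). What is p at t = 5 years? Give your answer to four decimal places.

Update rule: p ← p + [c·p·(h−p) − e·p]·Δt with Δt = 1.
step 1: Δp = -0.75587, p = 0.11113
step 2: Δp = +0.01257, p = 0.12370
step 3: Δp = +0.01196, p = 0.13566
step 4: Δp = +0.01100, p = 0.14666
step 5: Δp = +0.00979, p = 0.15646

0.1565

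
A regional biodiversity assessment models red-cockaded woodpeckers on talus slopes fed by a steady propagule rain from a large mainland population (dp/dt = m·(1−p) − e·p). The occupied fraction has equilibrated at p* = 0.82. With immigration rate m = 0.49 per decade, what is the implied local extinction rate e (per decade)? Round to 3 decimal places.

0.108

At equilibrium m(1−p*) = e·p*, so e = m(1−p*)/p*.
e = 0.49 × 0.1800 / 0.82 = 0.1076.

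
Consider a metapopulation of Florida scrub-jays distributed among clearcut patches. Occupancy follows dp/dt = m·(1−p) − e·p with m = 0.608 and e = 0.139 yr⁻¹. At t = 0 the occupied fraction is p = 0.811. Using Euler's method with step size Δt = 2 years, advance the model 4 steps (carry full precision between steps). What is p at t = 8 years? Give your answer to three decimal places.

Update rule: p ← p + [m·(1−p) − e·p]·Δt with Δt = 2.
  1  |  dp/dt·Δt = +0.004366  |  p_1 = 0.815366
  2  |  dp/dt·Δt = -0.002157  |  p_2 = 0.813209
  3  |  dp/dt·Δt = +0.001065  |  p_3 = 0.814275
  4  |  dp/dt·Δt = -0.000526  |  p_4 = 0.813748

0.814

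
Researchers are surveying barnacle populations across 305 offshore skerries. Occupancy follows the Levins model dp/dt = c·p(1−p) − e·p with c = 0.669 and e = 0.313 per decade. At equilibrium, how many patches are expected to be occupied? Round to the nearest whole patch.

p* = 1 − e/c = 1 − 0.313/0.669 = 0.5321.
Expected occupied patches = N × p* = 305 × 0.5321 = 162.30 ≈ 162.

162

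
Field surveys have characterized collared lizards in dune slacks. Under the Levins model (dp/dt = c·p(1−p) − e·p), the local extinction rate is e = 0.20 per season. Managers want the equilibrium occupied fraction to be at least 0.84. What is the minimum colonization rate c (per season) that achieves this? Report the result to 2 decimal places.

1.25

p* = 1 − e/c ≥ 0.84 requires e/c ≤ 0.1600, i.e. c ≥ e/0.1600.
c_min = 0.20/0.1600 = 1.2500.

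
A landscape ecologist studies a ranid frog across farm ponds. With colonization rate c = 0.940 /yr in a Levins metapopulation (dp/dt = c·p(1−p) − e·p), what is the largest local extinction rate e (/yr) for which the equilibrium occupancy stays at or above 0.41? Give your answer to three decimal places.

1 − e/c ≥ 0.41 ⇒ e ≤ c(1 − 0.41) = 0.940 × 0.5900.
e_max = 0.5546.

0.555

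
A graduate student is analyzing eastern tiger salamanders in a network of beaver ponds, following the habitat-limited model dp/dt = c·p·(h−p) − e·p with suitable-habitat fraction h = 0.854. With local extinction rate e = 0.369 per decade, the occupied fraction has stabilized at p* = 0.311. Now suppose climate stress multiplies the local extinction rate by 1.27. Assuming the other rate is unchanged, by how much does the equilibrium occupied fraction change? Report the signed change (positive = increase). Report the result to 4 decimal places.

-0.1466

Balance c(h−p*) = e gives c = e/(0.854 − 0.31100) = 0.369/0.54300 = 0.67956.
New p* = 0.854 − e/c = 0.854 − 0.46863/0.67956 = 0.16439.
Δp* = 0.16439 − 0.31100 = -0.14661.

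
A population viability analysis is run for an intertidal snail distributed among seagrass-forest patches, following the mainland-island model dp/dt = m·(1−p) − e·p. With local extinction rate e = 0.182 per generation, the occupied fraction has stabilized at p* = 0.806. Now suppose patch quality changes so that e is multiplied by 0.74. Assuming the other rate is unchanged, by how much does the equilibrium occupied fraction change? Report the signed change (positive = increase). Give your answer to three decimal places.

0.043

Balance m(1−p*) = e·p* gives m = e·p*/(1−p*) = 0.182×0.80600/0.19400 = 0.75614.
New p* = m/(m+e) = 0.75614/(0.75614+0.13468) = 0.84881.
Δp* = 0.84881 − 0.80600 = +0.04281.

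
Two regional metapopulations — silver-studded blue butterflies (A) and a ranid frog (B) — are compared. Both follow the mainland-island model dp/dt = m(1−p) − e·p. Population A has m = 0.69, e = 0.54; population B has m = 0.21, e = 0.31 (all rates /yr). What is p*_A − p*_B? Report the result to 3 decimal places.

0.157

A: p*_A = m/(m+e) = 0.69/1.2300 = 0.5610.
B: p*_B = 0.21/0.5200 = 0.4038.
p*_A − p*_B = 0.5610 − 0.4038 = 0.1571.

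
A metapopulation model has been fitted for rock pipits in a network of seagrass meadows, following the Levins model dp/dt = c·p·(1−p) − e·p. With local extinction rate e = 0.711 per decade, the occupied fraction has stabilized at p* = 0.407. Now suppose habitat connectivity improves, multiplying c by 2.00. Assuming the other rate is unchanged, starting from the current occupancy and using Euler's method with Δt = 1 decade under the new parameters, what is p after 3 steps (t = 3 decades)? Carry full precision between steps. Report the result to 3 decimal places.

0.700

Balance c(1−p*) = e gives c = e/(1 − 0.40700) = 0.711/0.59300 = 1.19899.
Starting from p₀ = 0.40700; update p ← p + (dp/dt)·Δt with the new parameters.
p: 0.40700 → 0.69638  (Δp = +0.28938)
p: 0.69638 → 0.70827  (Δp = +0.01189)
p: 0.70827 → 0.70017  (Δp = -0.00810)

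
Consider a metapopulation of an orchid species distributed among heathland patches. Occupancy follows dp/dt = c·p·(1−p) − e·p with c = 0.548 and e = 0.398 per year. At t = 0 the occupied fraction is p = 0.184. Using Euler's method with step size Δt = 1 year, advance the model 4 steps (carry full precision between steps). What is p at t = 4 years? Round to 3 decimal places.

Update rule: p ← p + [c·p·(1−p) − e·p]·Δt with Δt = 1.
t = 1: p = 0.18400 + (+0.00905) = 0.19305
t = 2: p = 0.19305 + (+0.00853) = 0.20158
t = 3: p = 0.20158 + (+0.00797) = 0.20955
t = 4: p = 0.20955 + (+0.00737) = 0.21692

0.217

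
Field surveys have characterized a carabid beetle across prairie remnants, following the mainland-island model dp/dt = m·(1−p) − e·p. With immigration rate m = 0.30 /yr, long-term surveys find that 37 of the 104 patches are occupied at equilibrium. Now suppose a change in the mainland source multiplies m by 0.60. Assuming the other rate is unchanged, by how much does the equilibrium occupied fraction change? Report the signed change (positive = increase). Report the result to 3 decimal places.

-0.107

Observed p* = 37/104 = 0.35577.
Balance m(1−p*) = e·p* gives e = m(1−p*)/p* = 0.30×0.64423/0.35577 = 0.54324.
New p* = m/(m+e) = 0.18000/(0.18000+0.54324) = 0.24888.
Δp* = 0.24888 − 0.35577 = -0.10689.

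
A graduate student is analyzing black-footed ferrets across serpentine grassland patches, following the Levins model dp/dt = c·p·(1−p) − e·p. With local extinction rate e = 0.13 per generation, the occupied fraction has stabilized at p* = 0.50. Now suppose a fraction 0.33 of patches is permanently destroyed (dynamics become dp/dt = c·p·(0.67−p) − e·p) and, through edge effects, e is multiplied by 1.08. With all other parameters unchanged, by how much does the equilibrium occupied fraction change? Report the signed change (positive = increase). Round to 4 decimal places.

Balance c(1−p*) = e gives c = e/(1 − 0.50000) = 0.13/0.50000 = 0.26000.
New p* = 0.67 − e/c = 0.67 − 0.14040/0.26000 = 0.13000.
Δp* = 0.13000 − 0.50000 = -0.37000.

-0.3700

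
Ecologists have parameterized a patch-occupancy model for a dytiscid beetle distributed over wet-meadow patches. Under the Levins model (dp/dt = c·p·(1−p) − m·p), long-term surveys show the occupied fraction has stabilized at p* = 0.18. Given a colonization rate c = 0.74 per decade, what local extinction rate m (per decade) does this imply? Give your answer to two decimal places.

At equilibrium c(1−p*) = m.
m = 0.74 × (1 − 0.18) = 0.74 × 0.8200 = 0.6068.

0.61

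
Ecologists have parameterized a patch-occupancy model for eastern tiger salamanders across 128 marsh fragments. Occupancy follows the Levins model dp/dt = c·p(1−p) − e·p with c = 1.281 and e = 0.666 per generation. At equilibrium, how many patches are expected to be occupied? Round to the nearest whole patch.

61

p* = 1 − e/c = 1 − 0.666/1.281 = 0.4801.
Expected occupied patches = N × p* = 128 × 0.4801 = 61.45 ≈ 61.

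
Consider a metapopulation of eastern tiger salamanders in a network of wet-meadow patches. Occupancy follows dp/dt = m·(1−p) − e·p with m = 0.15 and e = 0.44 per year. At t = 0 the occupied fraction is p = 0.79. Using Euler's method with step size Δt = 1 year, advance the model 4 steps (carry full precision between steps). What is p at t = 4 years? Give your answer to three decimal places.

0.269

Update rule: p ← p + [m·(1−p) − e·p]·Δt with Δt = 1.
  1  |  dp/dt·Δt = -0.316100  |  p_1 = 0.473900
  2  |  dp/dt·Δt = -0.129601  |  p_2 = 0.344299
  3  |  dp/dt·Δt = -0.053136  |  p_3 = 0.291163
  4  |  dp/dt·Δt = -0.021786  |  p_4 = 0.269377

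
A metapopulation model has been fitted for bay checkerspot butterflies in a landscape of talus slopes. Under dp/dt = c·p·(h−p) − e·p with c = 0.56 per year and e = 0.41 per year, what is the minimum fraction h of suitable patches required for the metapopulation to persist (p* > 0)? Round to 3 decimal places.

0.732

p* = h − e/c is positive only when h > e/c.
h_min = e/c = 0.41/0.56 = 0.7321.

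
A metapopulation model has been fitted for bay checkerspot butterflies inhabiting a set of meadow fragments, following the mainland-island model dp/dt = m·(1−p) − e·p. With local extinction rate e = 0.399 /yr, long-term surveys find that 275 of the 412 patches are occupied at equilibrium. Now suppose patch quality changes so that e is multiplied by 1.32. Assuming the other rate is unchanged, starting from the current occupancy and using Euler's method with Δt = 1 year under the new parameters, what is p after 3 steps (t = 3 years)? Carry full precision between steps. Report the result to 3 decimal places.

Observed p* = 275/412 = 0.66748.
Balance m(1−p*) = e·p* gives m = e·p*/(1−p*) = 0.399×0.66748/0.33252 = 0.80091.
Starting from p₀ = 0.66748; update p ← p + (dp/dt)·Δt with the new parameters.
p: 0.66748 → 0.58225  (Δp = -0.08522)
p: 0.58225 → 0.61017  (Δp = +0.02792)
p: 0.61017 → 0.60103  (Δp = -0.00915)

0.601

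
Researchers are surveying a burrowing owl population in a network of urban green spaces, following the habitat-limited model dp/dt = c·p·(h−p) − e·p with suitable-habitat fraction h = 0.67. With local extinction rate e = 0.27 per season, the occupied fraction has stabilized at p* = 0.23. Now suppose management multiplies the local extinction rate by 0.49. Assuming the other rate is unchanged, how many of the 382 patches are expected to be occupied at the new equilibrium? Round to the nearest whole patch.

174

Balance c(h−p*) = e gives c = e/(0.67 − 0.23000) = 0.27/0.44000 = 0.61364.
New p* = 0.67 − e/c = 0.67 − 0.13230/0.61364 = 0.45440.
Expected occupied = 382 × 0.45440 = 173.58 ≈ 174.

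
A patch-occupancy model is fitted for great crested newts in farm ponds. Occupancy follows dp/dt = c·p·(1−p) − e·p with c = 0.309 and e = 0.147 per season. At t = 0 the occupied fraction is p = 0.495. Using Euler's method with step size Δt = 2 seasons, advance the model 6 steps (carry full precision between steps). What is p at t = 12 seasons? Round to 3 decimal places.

Update rule: p ← p + [c·p·(1−p) − e·p]·Δt with Δt = 2.
step 1: Δp = +0.00895, p = 0.50395
step 2: Δp = +0.00633, p = 0.51028
step 3: Δp = +0.00441, p = 0.51469
step 4: Δp = +0.00305, p = 0.51774
step 5: Δp = +0.00209, p = 0.51983
step 6: Δp = +0.00143, p = 0.52126

0.521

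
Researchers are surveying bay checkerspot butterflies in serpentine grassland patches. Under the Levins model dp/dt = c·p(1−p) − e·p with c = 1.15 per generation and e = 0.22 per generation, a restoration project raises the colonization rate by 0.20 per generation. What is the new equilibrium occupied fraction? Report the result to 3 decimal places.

Before: p* = 1 − 0.22/1.15 = 0.8087.
After the change, c = 1.35, e = 0.22, so p* = 1 − 0.22/1.35 = 0.8370.

0.837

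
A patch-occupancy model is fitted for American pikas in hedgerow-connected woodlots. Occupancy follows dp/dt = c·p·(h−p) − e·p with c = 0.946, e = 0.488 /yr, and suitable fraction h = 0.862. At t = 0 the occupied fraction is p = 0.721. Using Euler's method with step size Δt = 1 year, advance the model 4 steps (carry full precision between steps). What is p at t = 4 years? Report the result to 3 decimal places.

Update rule: p ← p + [c·p·(h−p) − e·p]·Δt with Δt = 1.
  1  |  dp/dt·Δt = -0.255677  |  p_1 = 0.465323
  2  |  dp/dt·Δt = -0.052462  |  p_2 = 0.412861
  3  |  dp/dt·Δt = -0.026058  |  p_3 = 0.386803
  4  |  dp/dt·Δt = -0.014878  |  p_4 = 0.371925

0.372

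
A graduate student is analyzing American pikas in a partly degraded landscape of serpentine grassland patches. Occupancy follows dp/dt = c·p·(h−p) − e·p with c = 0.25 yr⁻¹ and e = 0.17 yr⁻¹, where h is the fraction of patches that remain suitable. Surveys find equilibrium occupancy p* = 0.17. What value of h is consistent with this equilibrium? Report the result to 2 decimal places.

At equilibrium c(h−p*) = e, so h = p* + e/c.
h = 0.17 + 0.17/0.25 = 0.17 + 0.6800 = 0.8500.

0.85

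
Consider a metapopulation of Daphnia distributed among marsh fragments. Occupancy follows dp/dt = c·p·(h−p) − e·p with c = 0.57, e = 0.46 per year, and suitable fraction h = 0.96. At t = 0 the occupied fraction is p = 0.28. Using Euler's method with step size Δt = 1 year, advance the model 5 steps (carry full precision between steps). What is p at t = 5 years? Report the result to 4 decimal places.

0.2124

Update rule: p ← p + [c·p·(h−p) − e·p]·Δt with Δt = 1.
  1  |  dp/dt·Δt = -0.020272  |  p_1 = 0.259728
  2  |  dp/dt·Δt = -0.015803  |  p_2 = 0.243925
  3  |  dp/dt·Δt = -0.012644  |  p_3 = 0.231280
  4  |  dp/dt·Δt = -0.010322  |  p_4 = 0.220958
  5  |  dp/dt·Δt = -0.008561  |  p_5 = 0.212397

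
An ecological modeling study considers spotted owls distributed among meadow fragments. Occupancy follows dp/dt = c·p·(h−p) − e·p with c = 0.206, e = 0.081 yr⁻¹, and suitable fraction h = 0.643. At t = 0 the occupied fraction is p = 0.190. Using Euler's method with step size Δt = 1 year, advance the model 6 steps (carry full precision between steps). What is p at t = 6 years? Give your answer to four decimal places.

Update rule: p ← p + [c·p·(h−p) − e·p]·Δt with Δt = 1.
step 1: Δp = +0.00234, p = 0.19234
step 2: Δp = +0.00228, p = 0.19462
step 3: Δp = +0.00221, p = 0.19683
step 4: Δp = +0.00215, p = 0.19898
step 5: Δp = +0.00208, p = 0.20106
step 6: Δp = +0.00202, p = 0.20308

0.2031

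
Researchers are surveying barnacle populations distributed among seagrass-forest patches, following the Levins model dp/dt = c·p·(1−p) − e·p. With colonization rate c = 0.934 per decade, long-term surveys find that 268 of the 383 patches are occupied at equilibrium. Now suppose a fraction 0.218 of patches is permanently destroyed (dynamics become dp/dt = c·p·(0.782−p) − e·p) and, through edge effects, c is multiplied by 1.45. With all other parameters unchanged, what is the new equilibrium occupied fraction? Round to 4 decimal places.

0.5749

Observed p* = 268/383 = 0.69974.
Balance c(1−p*) = e gives e = 0.934×(1 − 0.69974) = 0.28044.
New p* = 0.782 − e/c = 0.782 − 0.28044/1.35430 = 0.57493.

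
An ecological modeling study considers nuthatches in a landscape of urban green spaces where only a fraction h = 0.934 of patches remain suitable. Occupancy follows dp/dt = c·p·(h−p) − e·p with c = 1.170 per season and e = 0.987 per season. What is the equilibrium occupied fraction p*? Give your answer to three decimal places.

0.090

Setting dp/dt = 0 and dividing by p* gives c·(h−p*) = e.
So p* = h − e/c = 0.934 − 0.987/1.170 = 0.934 − 0.8436 = 0.0904.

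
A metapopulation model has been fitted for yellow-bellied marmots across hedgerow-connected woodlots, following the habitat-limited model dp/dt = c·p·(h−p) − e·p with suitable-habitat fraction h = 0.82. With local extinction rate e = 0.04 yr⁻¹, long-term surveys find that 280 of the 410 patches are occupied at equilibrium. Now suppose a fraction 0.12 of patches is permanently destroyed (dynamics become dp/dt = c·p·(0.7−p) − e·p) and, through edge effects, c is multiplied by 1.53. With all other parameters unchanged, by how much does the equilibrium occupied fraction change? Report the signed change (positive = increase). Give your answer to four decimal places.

Observed p* = 280/410 = 0.68293.
Balance c(h−p*) = e gives c = e/(0.82 − 0.68293) = 0.04/0.13707 = 0.29182.
New p* = 0.7 − e/c = 0.7 − 0.04000/0.44648 = 0.61041.
Δp* = 0.61041 − 0.68293 = -0.07252.

-0.0725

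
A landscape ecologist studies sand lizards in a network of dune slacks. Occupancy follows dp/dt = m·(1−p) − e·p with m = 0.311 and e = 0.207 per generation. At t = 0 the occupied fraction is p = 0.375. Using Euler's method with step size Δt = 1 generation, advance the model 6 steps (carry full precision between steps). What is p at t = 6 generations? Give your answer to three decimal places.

Update rule: p ← p + [m·(1−p) − e·p]·Δt with Δt = 1.
p: 0.37500 → 0.49175  (Δp = +0.11675)
p: 0.49175 → 0.54802  (Δp = +0.05627)
p: 0.54802 → 0.57515  (Δp = +0.02712)
p: 0.57515 → 0.58822  (Δp = +0.01307)
p: 0.58822 → 0.59452  (Δp = +0.00630)
p: 0.59452 → 0.59756  (Δp = +0.00304)

0.598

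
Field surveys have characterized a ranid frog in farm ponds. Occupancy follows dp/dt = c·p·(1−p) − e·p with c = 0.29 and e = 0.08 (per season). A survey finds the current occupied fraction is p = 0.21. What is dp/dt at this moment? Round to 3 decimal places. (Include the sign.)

0.031

Colonization term: c·p·(1−p) = 0.29×0.21×0.7900 = 0.04811.
Extinction term: e·p = 0.01680.
dp/dt = 0.04811 − 0.01680 = 0.03131.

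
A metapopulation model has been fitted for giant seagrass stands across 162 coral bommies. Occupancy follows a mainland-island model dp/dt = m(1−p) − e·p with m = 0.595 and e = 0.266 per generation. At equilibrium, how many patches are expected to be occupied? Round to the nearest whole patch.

p* = m/(m+e) = 0.595/0.8610 = 0.6911.
Expected occupied patches = N × p* = 162 × 0.6911 = 111.95 ≈ 112.

112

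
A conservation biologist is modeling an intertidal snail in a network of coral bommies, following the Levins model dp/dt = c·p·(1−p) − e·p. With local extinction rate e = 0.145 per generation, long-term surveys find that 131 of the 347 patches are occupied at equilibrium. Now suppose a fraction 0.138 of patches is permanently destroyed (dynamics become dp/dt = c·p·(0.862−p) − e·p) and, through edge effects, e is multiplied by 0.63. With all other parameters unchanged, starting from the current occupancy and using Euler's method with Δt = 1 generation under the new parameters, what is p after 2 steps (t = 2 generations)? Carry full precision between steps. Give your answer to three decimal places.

Observed p* = 131/347 = 0.37752.
Balance c(1−p*) = e gives c = e/(1 − 0.37752) = 0.145/0.62248 = 0.23294.
Starting from p₀ = 0.37752; update p ← p + (dp/dt)·Δt with the new parameters.
t = 1: p = 0.37752 + (+0.00812) = 0.38564
t = 2: p = 0.38564 + (+0.00756) = 0.39320

0.393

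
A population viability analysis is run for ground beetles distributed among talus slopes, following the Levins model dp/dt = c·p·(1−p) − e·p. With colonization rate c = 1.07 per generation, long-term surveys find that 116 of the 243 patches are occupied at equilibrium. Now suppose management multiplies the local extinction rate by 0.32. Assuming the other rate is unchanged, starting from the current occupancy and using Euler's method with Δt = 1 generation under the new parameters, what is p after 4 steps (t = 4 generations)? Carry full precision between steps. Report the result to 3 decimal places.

Observed p* = 116/243 = 0.47737.
Balance c(1−p*) = e gives e = 1.07×(1 − 0.47737) = 0.55922.
Starting from p₀ = 0.47737; update p ← p + (dp/dt)·Δt with the new parameters.
  1  |  dp/dt·Δt = +0.181527  |  p_1 = 0.658894
  2  |  dp/dt·Δt = +0.122577  |  p_2 = 0.781470
  3  |  dp/dt·Δt = +0.042885  |  p_3 = 0.824355
  4  |  dp/dt·Δt = +0.007411  |  p_4 = 0.831766

0.832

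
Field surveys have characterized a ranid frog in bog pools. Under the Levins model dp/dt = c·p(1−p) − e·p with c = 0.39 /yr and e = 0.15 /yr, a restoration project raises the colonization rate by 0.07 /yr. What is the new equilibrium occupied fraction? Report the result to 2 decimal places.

0.67

Before: p* = 1 − 0.15/0.39 = 0.6154.
After the change, c = 0.46, e = 0.15, so p* = 1 − 0.15/0.46 = 0.6739.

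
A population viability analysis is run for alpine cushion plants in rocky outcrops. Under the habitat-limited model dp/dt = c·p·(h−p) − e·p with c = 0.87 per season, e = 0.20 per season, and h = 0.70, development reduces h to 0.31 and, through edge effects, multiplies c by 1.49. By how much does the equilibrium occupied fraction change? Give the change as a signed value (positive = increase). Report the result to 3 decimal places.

-0.314

Before: p* = h − e/c = 0.70 − 0.20/0.87 = 0.70 − 0.2299 = 0.4701.
After: c = 1.2963, e = 0.2, h = 0.31; p* = 0.31 − 0.2/1.2963 = 0.1557.
Δp* = 0.1557 − 0.4701 = -0.3144.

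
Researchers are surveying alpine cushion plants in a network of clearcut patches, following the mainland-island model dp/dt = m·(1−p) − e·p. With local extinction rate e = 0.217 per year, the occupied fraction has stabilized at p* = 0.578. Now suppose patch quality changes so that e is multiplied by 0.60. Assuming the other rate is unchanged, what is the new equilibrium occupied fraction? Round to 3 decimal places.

Balance m(1−p*) = e·p* gives m = e·p*/(1−p*) = 0.217×0.57800/0.42200 = 0.29722.
New p* = m/(m+e) = 0.29722/(0.29722+0.13020) = 0.69538.

0.695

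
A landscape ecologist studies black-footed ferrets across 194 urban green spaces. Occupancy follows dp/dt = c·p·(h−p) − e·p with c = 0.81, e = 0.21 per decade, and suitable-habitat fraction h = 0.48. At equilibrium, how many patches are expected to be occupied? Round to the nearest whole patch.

p* = h − e/c = 0.48 − 0.2593 = 0.2207.
Expected occupied patches = N × p* = 194 × 0.2207 = 42.82 ≈ 43.

43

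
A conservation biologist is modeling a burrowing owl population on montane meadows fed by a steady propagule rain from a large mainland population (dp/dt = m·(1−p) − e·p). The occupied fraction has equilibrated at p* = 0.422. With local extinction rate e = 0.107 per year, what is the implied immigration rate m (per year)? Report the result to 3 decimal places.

0.078

At equilibrium m(1−p*) = e·p*, so m = e·p*/(1−p*).
m = 0.107 × 0.422 / 0.5780 = 0.0452/0.5780 = 0.0781.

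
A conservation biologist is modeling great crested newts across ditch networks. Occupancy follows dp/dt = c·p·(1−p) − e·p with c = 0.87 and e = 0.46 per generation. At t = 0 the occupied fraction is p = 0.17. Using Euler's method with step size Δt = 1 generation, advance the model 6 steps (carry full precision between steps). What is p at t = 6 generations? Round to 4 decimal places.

Update rule: p ← p + [c·p·(1−p) − e·p]·Δt with Δt = 1.
p: 0.17000 → 0.21456  (Δp = +0.04456)
p: 0.21456 → 0.26248  (Δp = +0.04792)
p: 0.26248 → 0.31015  (Δp = +0.04768)
p: 0.31015 → 0.35363  (Δp = +0.04347)
p: 0.35363 → 0.38982  (Δp = +0.03619)
p: 0.38982 → 0.41744  (Δp = +0.02762)

0.4174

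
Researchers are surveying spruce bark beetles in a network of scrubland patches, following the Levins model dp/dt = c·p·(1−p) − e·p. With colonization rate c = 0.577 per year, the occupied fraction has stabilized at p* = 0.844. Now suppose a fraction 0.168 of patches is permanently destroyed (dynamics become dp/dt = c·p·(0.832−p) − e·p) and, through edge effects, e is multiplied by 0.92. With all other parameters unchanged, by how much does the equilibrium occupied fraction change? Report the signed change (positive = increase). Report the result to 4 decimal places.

Balance c(1−p*) = e gives e = 0.577×(1 − 0.84400) = 0.09001.
New p* = 0.832 − e/c = 0.832 − 0.08281/0.57700 = 0.68848.
Δp* = 0.68848 − 0.84400 = -0.15552.

-0.1555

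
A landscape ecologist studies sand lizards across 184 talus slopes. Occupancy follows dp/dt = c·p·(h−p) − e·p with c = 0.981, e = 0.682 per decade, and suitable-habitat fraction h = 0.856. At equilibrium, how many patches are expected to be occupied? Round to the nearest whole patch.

30

p* = h − e/c = 0.856 − 0.6952 = 0.1608.
Expected occupied patches = N × p* = 184 × 0.1608 = 29.59 ≈ 30.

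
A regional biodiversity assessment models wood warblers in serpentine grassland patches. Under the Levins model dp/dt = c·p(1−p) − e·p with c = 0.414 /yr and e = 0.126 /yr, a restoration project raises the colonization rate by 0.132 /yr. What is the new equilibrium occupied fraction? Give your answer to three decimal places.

0.769

Before: p* = 1 − 0.126/0.414 = 0.6957.
After the change, c = 0.546, e = 0.126, so p* = 1 − 0.126/0.546 = 0.7692.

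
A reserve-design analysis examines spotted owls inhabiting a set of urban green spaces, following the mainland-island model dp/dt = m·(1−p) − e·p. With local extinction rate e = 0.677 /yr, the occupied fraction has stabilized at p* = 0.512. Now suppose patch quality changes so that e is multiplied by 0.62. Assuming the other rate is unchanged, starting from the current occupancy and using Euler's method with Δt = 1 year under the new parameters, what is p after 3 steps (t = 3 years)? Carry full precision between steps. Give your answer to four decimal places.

0.6288

Balance m(1−p*) = e·p* gives m = e·p*/(1−p*) = 0.677×0.51200/0.48800 = 0.71030.
Starting from p₀ = 0.51200; update p ← p + (dp/dt)·Δt with the new parameters.
p: 0.51200 → 0.64372  (Δp = +0.13172)
p: 0.64372 → 0.62659  (Δp = -0.01713)
p: 0.62659 → 0.62882  (Δp = +0.00223)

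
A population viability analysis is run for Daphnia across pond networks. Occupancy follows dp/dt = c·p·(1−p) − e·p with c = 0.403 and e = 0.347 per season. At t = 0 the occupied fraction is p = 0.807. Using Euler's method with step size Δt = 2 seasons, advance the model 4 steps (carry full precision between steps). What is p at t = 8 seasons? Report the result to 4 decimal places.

Update rule: p ← p + [c·p·(1−p) − e·p]·Δt with Δt = 2.
step 1: Δp = -0.43452, p = 0.37248
step 2: Δp = -0.07011, p = 0.30237
step 3: Δp = -0.03983, p = 0.26255
step 4: Δp = -0.02615, p = 0.23639

0.2364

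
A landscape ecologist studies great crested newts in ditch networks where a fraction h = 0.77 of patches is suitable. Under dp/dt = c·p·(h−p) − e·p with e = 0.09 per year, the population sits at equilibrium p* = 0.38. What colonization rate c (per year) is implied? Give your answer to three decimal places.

At equilibrium c(h−p*) = e, so c = e/(h−p*).
c = 0.09/(0.77 − 0.38) = 0.09/0.3900 = 0.2308.

0.231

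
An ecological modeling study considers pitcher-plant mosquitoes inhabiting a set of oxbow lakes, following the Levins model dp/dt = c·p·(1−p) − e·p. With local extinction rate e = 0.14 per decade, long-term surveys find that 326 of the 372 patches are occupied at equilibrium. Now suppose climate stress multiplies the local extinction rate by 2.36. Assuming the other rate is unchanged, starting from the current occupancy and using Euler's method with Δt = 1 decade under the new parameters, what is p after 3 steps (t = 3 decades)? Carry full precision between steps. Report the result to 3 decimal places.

Observed p* = 326/372 = 0.87634.
Balance c(1−p*) = e gives c = e/(1 − 0.87634) = 0.14/0.12366 = 1.13217.
Starting from p₀ = 0.87634; update p ← p + (dp/dt)·Δt with the new parameters.
t = 1: p = 0.87634 + (-0.16686) = 0.70949
t = 2: p = 0.70949 + (-0.00106) = 0.70843
t = 3: p = 0.70843 + (-0.00021) = 0.70822

0.708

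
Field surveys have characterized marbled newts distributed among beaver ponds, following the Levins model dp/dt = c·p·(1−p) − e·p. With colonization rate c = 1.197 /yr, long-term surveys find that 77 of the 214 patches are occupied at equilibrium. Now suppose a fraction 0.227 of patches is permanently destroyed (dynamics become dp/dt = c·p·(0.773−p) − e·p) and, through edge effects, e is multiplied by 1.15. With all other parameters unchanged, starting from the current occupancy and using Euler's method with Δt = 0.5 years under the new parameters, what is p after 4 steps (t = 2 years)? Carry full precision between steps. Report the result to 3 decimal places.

Observed p* = 77/214 = 0.35981.
Balance c(1−p*) = e gives e = 1.197×(1 − 0.35981) = 0.76630.
Starting from p₀ = 0.35981; update p ← p + (dp/dt)·Δt with the new parameters.
  1  |  dp/dt·Δt = -0.069563  |  p_1 = 0.290250
  2  |  dp/dt·Δt = -0.044030  |  p_2 = 0.246219
  3  |  dp/dt·Δt = -0.030863  |  p_3 = 0.215356
  4  |  dp/dt·Δt = -0.023016  |  p_4 = 0.192340

0.192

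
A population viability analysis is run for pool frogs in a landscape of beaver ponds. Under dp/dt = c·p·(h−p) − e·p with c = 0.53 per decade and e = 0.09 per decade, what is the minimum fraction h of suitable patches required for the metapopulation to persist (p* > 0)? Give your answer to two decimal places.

0.17

p* = h − e/c is positive only when h > e/c.
h_min = e/c = 0.09/0.53 = 0.1698.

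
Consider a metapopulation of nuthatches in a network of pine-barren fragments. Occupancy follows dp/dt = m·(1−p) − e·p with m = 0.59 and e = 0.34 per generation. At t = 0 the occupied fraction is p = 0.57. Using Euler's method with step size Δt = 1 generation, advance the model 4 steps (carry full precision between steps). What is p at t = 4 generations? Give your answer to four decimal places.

Update rule: p ← p + [m·(1−p) − e·p]·Δt with Δt = 1.
p: 0.57000 → 0.62990  (Δp = +0.05990)
p: 0.62990 → 0.63409  (Δp = +0.00419)
p: 0.63409 → 0.63439  (Δp = +0.00029)
p: 0.63439 → 0.63441  (Δp = +0.00002)

0.6344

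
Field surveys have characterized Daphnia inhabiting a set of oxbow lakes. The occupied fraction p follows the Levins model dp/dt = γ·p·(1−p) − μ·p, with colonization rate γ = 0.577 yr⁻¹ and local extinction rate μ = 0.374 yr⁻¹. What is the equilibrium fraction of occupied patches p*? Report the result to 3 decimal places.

0.352

At equilibrium, colonization balances extinction: γ·p*·(1−p*) = μ·p*.
So p* = 1 − μ/γ = 1 − 0.374/0.577 = 1 − 0.6482 = 0.3518.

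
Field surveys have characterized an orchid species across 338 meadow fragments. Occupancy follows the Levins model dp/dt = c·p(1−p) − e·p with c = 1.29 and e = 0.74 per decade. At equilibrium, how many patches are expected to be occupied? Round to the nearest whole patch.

p* = 1 − e/c = 1 − 0.74/1.29 = 0.4264.
Expected occupied patches = N × p* = 338 × 0.4264 = 144.11 ≈ 144.

144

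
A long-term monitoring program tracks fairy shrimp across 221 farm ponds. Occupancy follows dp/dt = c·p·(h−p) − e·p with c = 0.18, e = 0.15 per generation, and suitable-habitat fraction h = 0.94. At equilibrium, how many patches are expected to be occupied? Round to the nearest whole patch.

p* = h − e/c = 0.94 − 0.8333 = 0.1067.
Expected occupied patches = N × p* = 221 × 0.1067 = 23.57 ≈ 24.

24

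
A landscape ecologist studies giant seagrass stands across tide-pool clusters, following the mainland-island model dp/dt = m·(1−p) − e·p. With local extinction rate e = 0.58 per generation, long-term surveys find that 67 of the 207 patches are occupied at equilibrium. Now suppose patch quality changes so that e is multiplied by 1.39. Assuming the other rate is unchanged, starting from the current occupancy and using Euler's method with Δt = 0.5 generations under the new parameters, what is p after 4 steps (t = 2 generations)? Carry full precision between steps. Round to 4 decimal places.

Observed p* = 67/207 = 0.32367.
Balance m(1−p*) = e·p* gives m = e·p*/(1−p*) = 0.58×0.32367/0.67633 = 0.27757.
Starting from p₀ = 0.32367; update p ← p + (dp/dt)·Δt with the new parameters.
step 1: Δp = -0.03661, p = 0.28706
step 2: Δp = -0.01677, p = 0.27029
step 3: Δp = -0.00768, p = 0.26261
step 4: Δp = -0.00352, p = 0.25909

0.2591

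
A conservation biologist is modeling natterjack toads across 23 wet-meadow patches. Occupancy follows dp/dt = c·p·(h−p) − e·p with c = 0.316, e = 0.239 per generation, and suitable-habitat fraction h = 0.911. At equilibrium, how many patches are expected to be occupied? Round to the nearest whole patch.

p* = h − e/c = 0.911 − 0.7563 = 0.1547.
Expected occupied patches = N × p* = 23 × 0.1547 = 3.56 ≈ 4.

4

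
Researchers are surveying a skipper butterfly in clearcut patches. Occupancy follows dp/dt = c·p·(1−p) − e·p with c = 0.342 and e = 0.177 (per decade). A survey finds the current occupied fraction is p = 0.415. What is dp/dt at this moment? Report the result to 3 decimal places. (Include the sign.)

Colonization term: c·p·(1−p) = 0.342×0.415×0.5850 = 0.08303.
Extinction term: e·p = 0.07345.
dp/dt = 0.08303 − 0.07345 = 0.00957.

0.010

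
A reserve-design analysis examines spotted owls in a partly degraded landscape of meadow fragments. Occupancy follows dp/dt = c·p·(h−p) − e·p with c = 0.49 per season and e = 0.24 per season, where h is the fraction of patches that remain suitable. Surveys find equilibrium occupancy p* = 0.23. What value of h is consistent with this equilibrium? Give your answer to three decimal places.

0.720

At equilibrium c(h−p*) = e, so h = p* + e/c.
h = 0.23 + 0.24/0.49 = 0.23 + 0.4898 = 0.7198.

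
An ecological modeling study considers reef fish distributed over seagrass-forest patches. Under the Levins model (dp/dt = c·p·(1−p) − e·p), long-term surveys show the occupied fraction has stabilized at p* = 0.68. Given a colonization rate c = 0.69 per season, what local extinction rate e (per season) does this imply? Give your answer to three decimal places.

0.221

At equilibrium c(1−p*) = e.
e = 0.69 × (1 − 0.68) = 0.69 × 0.3200 = 0.2208.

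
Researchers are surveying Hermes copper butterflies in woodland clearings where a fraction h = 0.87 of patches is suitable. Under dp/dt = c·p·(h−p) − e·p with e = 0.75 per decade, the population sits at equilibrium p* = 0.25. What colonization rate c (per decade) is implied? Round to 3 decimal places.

At equilibrium c(h−p*) = e, so c = e/(h−p*).
c = 0.75/(0.87 − 0.25) = 0.75/0.6200 = 1.2097.

1.210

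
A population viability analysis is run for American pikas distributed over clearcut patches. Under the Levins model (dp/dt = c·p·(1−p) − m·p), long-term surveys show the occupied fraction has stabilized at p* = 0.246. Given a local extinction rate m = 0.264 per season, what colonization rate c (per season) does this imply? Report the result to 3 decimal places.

At equilibrium c(1−p*) = m, so c = m/(1−p*).
c = 0.264/(1 − 0.246) = 0.264/0.7540 = 0.3501.

0.350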